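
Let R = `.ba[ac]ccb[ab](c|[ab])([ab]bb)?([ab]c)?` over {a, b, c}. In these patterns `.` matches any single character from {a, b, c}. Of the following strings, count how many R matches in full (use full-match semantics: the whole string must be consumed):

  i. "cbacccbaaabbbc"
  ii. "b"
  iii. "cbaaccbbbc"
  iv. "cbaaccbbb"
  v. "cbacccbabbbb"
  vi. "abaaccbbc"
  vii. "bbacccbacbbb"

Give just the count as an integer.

5

i → match
ii → no match
iii → no match
iv → match
v → match
vi → match
vii → match
Total matched: 5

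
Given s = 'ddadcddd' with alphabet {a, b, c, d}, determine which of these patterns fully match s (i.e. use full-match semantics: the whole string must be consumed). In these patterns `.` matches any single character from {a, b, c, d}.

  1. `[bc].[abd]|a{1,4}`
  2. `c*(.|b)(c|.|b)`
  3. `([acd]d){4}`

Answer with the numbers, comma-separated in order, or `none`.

3

1 → no match
2 → no match
3 → match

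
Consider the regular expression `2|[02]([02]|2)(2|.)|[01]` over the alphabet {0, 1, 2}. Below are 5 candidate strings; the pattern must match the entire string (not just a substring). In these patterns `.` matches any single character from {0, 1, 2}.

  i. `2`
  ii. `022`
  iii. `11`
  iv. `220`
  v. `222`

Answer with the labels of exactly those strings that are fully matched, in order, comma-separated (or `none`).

i → match
ii → match
iii → no match
iv → match
v → match

i, ii, iv, v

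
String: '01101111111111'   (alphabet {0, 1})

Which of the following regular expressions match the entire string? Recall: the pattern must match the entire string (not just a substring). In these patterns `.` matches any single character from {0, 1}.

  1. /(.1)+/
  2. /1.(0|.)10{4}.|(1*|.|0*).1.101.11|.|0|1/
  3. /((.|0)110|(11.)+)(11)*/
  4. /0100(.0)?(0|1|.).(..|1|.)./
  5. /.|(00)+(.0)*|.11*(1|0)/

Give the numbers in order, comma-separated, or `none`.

1 → no match
2 → no match
3 → match
4 → no match — must start with '0100'
5 → no match

3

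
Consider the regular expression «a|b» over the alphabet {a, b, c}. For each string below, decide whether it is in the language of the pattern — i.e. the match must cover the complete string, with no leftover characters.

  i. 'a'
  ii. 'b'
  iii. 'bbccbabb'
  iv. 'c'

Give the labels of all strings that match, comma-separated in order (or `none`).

i, ii

i → match
ii → match
iii → no match
iv → no match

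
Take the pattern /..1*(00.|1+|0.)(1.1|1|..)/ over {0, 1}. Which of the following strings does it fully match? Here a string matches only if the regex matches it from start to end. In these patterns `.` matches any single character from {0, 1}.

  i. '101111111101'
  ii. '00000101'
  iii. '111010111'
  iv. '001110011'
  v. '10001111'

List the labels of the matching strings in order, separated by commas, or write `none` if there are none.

i, ii, iv, v

i. '101111111101' → match
ii. '00000101' → match
iii. '111010111' → no match
iv. '001110011' → match
v. '10001111' → match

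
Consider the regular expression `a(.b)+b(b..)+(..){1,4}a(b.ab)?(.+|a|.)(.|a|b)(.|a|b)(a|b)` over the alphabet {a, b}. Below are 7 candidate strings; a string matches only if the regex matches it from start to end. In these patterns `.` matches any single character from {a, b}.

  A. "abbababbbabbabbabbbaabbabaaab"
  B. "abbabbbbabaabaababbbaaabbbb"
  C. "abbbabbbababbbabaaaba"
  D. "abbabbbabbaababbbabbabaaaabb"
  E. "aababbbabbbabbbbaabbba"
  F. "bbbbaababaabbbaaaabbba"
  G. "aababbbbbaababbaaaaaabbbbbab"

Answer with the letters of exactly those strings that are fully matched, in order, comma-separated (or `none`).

A → match
B → match
C → no match
D → match
E → match
F → no match — must start with "a"
G → match

A, B, D, E, G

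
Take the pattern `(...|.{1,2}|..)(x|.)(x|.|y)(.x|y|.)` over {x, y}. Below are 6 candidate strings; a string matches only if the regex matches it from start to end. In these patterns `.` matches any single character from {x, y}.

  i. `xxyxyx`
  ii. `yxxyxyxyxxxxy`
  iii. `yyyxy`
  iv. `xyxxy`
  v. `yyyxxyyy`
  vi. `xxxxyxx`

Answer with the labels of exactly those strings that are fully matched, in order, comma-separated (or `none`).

i → match
ii → no match
iii → match
iv → match
v → no match
vi → match

i, iii, iv, vi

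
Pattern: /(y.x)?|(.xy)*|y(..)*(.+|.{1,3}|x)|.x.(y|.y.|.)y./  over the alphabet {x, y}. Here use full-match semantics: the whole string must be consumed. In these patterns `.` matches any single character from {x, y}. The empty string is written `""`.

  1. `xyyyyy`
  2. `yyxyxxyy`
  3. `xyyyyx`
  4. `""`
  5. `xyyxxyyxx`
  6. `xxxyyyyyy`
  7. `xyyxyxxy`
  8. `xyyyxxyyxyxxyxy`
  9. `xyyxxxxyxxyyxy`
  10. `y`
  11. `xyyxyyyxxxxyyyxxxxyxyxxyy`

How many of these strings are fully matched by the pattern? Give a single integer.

2

1. `xyyyyy` → no match
2. `yyxyxxyy` → match
3. `xyyyyx` → no match
4. `""` → match
5. `xyyxxyyxx` → no match
6. `xxxyyyyyy` → no match
7. `xyyxyxxy` → no match
8 → no match
9 → no match
10. `y` → no match
11 → no match
Total matched: 2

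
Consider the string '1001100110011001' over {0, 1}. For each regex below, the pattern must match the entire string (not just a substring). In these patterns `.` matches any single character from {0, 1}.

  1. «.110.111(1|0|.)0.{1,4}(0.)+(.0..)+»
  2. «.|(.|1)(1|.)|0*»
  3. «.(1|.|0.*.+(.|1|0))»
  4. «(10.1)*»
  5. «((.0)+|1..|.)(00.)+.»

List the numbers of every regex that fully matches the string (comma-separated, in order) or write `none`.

3, 4

1 → no match
2 → no match
3 → match
4 → match
5 → no match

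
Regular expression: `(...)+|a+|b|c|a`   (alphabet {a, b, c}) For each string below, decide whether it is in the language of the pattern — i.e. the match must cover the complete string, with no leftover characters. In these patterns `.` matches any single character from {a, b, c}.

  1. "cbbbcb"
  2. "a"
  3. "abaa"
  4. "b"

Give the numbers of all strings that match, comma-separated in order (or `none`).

1, 2, 4

1 → match
2 → match
3 → no match
4 → match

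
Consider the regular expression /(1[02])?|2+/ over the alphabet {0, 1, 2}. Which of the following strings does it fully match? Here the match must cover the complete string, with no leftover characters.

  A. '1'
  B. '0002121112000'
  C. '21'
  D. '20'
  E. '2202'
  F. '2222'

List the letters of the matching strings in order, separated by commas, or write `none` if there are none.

A. '1' → no match
B → no match
C. '21' → no match
D. '20' → no match
E. '2202' → no match
F. '2222' → match

F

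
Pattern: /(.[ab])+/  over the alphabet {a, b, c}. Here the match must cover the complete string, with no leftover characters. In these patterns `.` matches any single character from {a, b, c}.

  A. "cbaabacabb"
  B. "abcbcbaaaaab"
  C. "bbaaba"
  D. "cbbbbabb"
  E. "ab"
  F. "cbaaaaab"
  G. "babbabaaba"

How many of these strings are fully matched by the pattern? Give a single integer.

A → match
B → match
C → match
D → match
E → match
F → match
G → match
Total matched: 7

7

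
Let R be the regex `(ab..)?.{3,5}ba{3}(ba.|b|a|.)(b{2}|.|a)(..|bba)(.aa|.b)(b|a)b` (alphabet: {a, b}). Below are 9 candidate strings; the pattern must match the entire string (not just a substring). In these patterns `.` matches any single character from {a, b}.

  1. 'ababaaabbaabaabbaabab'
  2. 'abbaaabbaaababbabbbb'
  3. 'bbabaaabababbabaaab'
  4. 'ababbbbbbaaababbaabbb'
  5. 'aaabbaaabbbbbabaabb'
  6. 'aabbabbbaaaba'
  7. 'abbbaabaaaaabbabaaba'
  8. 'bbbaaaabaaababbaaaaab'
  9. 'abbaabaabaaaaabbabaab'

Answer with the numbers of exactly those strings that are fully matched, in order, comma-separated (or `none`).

1 → no match
2 → match
3 → match
4 → match
5 → match
6 → no match — must end with 'b'
7 → no match — must end with 'b'
8 → no match
9 → no match

2, 3, 4, 5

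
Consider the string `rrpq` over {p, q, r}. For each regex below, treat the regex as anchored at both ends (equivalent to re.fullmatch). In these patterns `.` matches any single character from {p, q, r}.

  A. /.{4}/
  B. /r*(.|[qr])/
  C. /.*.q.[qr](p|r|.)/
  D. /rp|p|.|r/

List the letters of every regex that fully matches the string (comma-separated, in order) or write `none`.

A

A → match
B → no match
C → no match
D → no match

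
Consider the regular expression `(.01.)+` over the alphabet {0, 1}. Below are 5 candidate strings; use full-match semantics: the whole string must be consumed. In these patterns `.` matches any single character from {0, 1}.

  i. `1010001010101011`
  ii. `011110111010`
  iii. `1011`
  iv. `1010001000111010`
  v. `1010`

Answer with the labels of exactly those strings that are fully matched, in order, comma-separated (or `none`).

i → match
ii. `011110111010` → no match
iii. `1011` → match
iv → match
v. `1010` → match

i, iii, iv, v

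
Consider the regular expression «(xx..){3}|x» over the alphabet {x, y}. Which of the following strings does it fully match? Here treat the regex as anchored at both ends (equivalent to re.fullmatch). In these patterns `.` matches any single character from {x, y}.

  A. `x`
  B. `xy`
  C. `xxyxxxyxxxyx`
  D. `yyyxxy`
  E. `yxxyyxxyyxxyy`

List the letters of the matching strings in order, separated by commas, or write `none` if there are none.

A → match
B → no match
C → match
D → no match
E → no match

A, C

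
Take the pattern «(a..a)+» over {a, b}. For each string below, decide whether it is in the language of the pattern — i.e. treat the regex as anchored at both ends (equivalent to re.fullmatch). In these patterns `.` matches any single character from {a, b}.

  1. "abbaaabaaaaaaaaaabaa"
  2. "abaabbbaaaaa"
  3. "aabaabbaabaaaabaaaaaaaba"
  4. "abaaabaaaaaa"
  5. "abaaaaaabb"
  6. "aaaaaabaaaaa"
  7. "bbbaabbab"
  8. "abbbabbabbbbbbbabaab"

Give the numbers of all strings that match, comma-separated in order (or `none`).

1, 3, 4, 6

1 → match
2 → no match
3 → match
4 → match
5 → no match — must end with "a"
6 → match
7 → no match — must start with "a"
8 → no match — must end with "a"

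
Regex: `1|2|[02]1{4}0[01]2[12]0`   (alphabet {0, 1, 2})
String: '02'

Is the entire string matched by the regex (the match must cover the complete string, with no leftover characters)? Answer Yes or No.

No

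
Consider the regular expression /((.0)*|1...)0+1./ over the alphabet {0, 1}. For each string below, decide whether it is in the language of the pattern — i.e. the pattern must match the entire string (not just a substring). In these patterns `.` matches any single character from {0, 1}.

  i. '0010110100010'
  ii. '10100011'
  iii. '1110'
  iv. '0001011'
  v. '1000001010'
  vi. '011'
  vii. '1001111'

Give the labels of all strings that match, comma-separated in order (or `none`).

ii, vi

i → no match
ii. '10100011' → match
iii. '1110' → no match
iv. '0001011' → no match
v. '1000001010' → no match
vi. '011' → match
vii. '1001111' → no match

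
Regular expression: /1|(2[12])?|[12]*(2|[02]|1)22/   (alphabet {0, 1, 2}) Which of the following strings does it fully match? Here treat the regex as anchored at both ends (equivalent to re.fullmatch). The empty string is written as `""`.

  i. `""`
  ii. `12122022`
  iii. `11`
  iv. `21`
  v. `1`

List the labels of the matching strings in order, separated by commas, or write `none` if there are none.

i, ii, iv, v

i → match
ii → match
iii → no match
iv → match
v → match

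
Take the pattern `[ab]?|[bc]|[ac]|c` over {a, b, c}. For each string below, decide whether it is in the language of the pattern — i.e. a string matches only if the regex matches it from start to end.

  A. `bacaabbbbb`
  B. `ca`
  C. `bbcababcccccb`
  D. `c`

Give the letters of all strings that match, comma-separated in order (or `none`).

A → no match
B → no match
C → no match
D → match

D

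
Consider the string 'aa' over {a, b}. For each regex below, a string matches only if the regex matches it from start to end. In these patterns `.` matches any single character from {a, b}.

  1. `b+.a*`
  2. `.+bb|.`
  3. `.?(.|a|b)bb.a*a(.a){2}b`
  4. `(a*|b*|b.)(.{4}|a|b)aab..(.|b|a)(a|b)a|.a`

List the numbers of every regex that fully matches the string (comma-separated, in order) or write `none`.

1 → no match — must start with 'b'
2 → no match
3 → no match — must end with 'ab'
4 → match

4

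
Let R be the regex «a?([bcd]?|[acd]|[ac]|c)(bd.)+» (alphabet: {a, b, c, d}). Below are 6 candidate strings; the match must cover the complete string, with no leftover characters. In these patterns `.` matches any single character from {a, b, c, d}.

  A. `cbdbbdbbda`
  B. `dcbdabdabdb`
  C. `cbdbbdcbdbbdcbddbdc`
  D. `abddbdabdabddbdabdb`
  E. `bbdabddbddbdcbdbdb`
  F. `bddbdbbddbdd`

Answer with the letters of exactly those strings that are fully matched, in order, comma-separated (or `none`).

A, C, D, F

A. `cbdbbdbbda` → match
B. `dcbdabdabdb` → no match
C → match
D → match
E → no match
F. `bddbdbbddbdd` → match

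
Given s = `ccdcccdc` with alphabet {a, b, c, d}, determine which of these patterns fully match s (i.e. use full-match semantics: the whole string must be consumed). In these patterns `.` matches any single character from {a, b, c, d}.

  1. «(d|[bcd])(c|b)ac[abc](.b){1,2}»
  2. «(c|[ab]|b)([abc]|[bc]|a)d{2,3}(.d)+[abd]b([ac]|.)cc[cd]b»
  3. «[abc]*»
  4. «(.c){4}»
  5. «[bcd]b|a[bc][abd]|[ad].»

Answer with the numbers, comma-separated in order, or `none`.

4

1 → no match — must end with `b`
2 → no match — must end with `b`
3 → no match
4 → match
5 → no match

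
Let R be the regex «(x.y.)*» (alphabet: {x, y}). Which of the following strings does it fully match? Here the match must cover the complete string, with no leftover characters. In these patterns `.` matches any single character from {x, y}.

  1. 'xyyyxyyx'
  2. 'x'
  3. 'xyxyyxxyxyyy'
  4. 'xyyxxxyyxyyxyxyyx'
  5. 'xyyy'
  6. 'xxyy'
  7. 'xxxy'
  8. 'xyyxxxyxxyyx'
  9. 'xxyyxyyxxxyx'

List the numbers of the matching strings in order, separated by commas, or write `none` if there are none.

1, 5, 6, 8, 9

1 → match
2 → no match
3 → no match
4 → no match
5 → match
6 → match
7 → no match
8 → match
9 → match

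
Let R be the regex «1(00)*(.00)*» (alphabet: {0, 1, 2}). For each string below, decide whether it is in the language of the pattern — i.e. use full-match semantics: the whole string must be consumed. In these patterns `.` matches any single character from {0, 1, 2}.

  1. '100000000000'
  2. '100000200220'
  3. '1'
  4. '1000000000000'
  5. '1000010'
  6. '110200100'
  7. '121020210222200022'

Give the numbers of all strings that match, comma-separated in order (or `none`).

1 → match
2 → no match
3 → match
4 → match
5 → no match
6 → no match
7 → no match

1, 3, 4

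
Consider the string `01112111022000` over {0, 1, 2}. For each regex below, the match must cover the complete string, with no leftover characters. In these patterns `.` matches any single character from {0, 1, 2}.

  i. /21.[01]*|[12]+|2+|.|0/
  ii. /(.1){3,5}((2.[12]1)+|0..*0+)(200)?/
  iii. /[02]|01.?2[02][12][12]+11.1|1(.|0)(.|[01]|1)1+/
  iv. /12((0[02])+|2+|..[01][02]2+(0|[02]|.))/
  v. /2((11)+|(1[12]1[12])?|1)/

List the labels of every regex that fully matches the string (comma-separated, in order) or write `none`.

i → no match
ii → match
iii → no match
iv → no match — must start with `12`
v → no match — must start with `2`

ii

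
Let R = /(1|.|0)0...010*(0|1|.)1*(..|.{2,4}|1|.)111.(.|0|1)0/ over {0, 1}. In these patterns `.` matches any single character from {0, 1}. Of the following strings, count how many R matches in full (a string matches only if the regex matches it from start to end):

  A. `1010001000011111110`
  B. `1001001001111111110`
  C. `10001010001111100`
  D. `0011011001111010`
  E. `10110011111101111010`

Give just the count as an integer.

4

A → match
B → match
C → match
D → no match
E → match
Total matched: 4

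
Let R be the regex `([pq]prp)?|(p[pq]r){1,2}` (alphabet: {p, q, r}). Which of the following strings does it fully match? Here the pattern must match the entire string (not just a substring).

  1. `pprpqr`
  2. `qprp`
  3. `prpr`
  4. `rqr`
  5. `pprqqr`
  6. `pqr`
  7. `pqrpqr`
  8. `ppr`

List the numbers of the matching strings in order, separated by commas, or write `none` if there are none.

1, 2, 6, 7, 8

1. `pprpqr` → match
2. `qprp` → match
3. `prpr` → no match
4. `rqr` → no match
5. `pprqqr` → no match
6. `pqr` → match
7. `pqrpqr` → match
8. `ppr` → match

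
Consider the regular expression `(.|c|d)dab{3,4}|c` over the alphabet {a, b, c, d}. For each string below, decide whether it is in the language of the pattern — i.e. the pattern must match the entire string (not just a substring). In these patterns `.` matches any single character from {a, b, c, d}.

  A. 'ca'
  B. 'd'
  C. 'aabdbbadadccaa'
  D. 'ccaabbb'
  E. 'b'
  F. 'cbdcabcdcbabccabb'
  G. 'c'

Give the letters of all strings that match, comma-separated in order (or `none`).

G

A → no match
B → no match
C → no match
D → no match
E → no match
F → no match
G → match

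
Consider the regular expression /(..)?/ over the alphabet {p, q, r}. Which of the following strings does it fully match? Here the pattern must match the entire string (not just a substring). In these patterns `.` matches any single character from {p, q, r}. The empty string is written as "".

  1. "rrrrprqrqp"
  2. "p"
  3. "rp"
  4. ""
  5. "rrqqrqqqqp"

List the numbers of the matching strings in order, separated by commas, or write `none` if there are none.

3, 4

1 → no match
2 → no match
3 → match
4 → match
5 → no match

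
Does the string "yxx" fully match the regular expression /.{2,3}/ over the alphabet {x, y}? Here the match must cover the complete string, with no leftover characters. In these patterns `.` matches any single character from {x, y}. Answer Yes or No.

Yes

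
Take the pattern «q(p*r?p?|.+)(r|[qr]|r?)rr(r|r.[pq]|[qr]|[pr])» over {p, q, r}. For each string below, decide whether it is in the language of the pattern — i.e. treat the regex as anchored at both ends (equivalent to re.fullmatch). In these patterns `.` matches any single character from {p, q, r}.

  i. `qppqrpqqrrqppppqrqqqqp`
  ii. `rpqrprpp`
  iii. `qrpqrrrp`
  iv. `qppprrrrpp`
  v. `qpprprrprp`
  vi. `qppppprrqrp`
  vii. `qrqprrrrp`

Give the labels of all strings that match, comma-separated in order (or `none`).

i → no match
ii. `rpqrprpp` → no match — must start with `q`
iii. `qrpqrrrp` → match
iv. `qppprrrrpp` → match
v. `qpprprrprp` → no match
vi. `qppppprrqrp` → no match
vii. `qrqprrrrp` → match

iii, iv, vii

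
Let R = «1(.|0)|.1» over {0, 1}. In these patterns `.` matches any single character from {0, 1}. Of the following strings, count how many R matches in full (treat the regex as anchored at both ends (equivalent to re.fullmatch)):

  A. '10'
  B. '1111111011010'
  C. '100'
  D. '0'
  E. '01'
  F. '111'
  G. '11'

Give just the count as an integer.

3

A → match
B → no match
C → no match
D → no match
E → match
F → no match
G → match
Total matched: 3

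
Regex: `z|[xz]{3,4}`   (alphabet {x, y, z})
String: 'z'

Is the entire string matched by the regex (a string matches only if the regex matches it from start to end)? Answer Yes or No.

Yes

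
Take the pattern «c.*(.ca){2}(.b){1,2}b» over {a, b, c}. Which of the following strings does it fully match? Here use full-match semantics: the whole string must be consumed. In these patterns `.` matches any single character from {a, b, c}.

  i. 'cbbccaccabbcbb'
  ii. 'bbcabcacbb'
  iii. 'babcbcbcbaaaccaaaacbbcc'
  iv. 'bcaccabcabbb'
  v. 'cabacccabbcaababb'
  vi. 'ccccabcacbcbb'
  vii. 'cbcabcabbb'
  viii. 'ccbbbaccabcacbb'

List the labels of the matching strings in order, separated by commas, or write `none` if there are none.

i → match
ii → no match — must start with 'c'
iii → no match — must start with 'c'
iv → no match — must start with 'c'
v → no match
vi → match
vii → match
viii → match

i, vi, vii, viii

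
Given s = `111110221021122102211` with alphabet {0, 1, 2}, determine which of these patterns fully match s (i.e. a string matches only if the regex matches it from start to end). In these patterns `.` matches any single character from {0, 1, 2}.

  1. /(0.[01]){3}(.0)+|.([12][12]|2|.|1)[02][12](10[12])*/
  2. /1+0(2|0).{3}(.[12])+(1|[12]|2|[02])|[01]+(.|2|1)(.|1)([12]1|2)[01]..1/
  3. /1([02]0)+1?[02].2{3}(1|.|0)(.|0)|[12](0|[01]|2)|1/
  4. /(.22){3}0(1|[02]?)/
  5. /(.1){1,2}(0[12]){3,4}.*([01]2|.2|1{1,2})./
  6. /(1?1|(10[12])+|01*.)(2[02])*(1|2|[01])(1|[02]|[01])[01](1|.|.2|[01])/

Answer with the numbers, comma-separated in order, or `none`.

1 → no match
2 → match
3 → no match
4 → no match
5 → no match
6 → no match

2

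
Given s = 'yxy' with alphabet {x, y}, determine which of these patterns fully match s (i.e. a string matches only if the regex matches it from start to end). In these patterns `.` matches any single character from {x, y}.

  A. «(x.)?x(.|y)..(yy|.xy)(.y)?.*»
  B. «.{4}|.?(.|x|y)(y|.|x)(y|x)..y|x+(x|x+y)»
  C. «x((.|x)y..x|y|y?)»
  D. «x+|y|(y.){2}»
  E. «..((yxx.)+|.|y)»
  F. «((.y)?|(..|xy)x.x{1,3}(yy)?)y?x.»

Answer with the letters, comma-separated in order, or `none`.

E, F

A → no match
B → no match
C → no match — must start with 'x'
D → no match
E → match
F → match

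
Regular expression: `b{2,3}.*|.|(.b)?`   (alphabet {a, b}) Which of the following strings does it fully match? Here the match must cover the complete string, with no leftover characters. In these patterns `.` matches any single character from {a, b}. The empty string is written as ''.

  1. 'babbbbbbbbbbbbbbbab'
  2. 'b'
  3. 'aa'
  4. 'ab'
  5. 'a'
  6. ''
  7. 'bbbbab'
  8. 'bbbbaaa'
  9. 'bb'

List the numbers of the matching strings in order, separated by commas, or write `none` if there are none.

1 → no match
2 → match
3 → no match
4 → match
5 → match
6 → match
7 → match
8 → match
9 → match

2, 4, 5, 6, 7, 8, 9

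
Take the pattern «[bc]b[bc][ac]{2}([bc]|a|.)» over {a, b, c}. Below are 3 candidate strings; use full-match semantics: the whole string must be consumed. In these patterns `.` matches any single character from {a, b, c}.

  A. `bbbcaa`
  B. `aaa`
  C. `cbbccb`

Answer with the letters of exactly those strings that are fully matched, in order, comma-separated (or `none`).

A, C

A → match
B → no match
C → match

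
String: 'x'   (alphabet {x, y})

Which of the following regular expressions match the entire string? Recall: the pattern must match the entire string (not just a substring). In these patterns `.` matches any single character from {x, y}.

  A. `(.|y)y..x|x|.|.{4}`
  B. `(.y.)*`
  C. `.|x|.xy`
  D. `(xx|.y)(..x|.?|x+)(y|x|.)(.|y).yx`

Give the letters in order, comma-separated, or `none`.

A → match
B → no match
C → match
D → no match — must end with 'yx'

A, C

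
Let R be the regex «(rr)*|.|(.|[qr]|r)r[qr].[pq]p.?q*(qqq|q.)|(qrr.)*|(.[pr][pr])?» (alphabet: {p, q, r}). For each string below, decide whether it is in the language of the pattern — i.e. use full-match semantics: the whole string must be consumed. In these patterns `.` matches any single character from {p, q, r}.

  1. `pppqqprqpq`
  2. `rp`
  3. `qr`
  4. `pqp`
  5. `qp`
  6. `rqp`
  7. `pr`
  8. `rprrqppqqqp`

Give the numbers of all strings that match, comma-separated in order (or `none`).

none

1 → no match
2 → no match
3 → no match
4 → no match
5 → no match
6 → no match
7 → no match
8 → no match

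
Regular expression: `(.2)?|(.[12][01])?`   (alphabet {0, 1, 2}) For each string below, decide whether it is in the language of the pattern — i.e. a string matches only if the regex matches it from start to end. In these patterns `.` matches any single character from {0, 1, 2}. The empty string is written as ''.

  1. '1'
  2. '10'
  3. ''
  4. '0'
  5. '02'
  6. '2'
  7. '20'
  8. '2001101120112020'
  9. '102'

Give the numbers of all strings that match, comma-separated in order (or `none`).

3, 5

1 → no match
2 → no match
3 → match
4 → no match
5 → match
6 → no match
7 → no match
8 → no match
9 → no match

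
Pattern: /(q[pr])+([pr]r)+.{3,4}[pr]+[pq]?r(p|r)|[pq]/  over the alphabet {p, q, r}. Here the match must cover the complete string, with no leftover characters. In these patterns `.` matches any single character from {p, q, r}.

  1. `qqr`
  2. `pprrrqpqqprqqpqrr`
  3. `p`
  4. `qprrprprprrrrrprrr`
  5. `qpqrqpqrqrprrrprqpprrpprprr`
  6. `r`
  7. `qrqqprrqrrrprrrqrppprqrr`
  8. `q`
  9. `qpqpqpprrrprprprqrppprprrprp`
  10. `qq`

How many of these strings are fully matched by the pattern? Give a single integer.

5

1 → no match
2 → no match
3 → match
4 → match
5 → match
6 → no match
7 → no match
8 → match
9 → match
10 → no match
Total matched: 5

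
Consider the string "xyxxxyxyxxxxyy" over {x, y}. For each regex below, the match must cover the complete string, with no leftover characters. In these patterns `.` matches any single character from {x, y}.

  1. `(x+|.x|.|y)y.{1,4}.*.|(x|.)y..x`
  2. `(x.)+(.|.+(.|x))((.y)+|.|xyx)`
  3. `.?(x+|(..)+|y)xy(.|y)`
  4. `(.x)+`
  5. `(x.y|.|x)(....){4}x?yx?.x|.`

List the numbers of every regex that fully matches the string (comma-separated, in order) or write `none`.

1, 2, 3

1 → match
2 → match
3 → match
4 → no match — must end with "x"
5 → no match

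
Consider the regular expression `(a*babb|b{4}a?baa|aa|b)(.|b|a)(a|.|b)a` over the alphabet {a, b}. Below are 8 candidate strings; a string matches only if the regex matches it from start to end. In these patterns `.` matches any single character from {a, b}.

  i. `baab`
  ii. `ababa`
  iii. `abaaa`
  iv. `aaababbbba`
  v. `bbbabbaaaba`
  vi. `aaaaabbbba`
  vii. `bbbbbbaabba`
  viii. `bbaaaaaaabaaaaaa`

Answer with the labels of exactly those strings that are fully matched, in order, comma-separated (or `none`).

iv

i. `baab` → no match — must end with `a`
ii. `ababa` → no match
iii. `abaaa` → no match
iv. `aaababbbba` → match
v. `bbbabbaaaba` → no match
vi. `aaaaabbbba` → no match
vii. `bbbbbbaabba` → no match
viii → no match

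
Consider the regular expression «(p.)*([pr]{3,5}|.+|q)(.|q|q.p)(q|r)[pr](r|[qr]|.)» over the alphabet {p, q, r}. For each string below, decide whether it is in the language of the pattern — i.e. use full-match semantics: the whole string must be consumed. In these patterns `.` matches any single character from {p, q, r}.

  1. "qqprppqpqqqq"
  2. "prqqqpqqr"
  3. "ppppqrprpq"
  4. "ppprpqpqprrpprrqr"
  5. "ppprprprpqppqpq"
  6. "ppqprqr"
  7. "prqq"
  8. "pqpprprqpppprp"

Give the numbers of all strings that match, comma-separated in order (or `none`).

3, 5

1 → no match
2 → no match
3 → match
4 → no match
5 → match
6 → no match
7 → no match
8 → no match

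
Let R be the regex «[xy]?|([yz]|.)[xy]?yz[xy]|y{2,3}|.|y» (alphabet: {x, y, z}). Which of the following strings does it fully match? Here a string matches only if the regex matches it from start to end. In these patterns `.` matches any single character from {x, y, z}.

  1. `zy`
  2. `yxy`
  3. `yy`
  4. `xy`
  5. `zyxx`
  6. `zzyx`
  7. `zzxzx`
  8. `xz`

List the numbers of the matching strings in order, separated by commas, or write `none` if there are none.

3

1 → no match
2 → no match
3 → match
4 → no match
5 → no match
6 → no match
7 → no match
8 → no match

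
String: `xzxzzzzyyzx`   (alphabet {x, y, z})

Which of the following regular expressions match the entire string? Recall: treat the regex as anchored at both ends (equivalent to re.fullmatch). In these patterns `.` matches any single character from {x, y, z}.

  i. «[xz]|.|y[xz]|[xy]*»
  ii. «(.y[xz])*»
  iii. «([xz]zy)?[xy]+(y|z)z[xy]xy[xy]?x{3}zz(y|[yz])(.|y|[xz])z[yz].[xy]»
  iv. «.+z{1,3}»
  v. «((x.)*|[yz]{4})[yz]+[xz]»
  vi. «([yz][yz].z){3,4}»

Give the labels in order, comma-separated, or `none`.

v

i → no match
ii → no match
iii → no match
iv → no match — must end with `z`
v → match
vi → no match — must end with `z`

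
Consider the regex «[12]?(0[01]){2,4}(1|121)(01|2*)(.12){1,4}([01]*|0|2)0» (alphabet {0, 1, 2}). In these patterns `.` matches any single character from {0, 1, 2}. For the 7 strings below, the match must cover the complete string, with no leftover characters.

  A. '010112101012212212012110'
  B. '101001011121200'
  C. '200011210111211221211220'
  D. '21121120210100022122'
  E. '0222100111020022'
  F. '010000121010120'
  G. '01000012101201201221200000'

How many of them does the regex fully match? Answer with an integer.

4

A → match
B → no match
C → match
D → no match — must end with '0'
E → no match — must end with '0'
F → match
G → match
Total matched: 4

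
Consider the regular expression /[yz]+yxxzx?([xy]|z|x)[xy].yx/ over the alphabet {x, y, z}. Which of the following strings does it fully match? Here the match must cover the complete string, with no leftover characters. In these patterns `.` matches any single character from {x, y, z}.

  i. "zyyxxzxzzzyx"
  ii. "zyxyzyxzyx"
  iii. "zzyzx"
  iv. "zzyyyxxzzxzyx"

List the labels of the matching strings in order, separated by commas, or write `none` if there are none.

iv

i. "zyyxxzxzzzyx" → no match
ii. "zyxyzyxzyx" → no match
iii. "zzyzx" → no match — must end with "yx"
iv → match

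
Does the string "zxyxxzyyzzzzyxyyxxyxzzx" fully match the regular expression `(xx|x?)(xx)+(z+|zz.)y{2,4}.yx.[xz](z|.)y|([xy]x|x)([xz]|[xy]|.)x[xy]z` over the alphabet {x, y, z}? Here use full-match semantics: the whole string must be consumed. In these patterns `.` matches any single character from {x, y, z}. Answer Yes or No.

No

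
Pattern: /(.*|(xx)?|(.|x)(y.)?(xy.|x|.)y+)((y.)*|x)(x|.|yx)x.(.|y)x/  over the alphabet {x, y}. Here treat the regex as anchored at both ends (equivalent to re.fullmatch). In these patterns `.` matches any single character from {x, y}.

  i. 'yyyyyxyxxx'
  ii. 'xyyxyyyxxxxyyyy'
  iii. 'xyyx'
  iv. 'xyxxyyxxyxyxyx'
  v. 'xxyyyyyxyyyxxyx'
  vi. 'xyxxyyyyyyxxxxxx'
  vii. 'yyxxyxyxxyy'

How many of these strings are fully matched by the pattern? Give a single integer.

2

i. 'yyyyyxyxxx' → no match
ii → no match — must end with 'x'
iii. 'xyyx' → no match
iv → no match
v → match
vi → match
vii. 'yyxxyxyxxyy' → no match — must end with 'x'
Total matched: 2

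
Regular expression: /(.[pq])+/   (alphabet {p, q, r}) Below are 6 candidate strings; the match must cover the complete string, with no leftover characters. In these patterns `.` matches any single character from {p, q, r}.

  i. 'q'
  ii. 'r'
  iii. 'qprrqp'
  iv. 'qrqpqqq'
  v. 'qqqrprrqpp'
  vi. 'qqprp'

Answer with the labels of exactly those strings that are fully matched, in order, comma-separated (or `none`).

none

i → no match
ii → no match
iii → no match
iv → no match
v → no match
vi → no match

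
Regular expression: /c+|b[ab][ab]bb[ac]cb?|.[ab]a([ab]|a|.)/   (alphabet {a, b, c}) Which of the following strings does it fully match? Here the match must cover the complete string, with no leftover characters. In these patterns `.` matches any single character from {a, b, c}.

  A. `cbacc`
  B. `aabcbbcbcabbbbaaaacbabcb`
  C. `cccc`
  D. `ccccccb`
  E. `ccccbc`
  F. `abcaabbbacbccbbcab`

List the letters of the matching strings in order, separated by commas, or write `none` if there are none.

A → no match
B → no match
C → match
D → no match
E → no match
F → no match

C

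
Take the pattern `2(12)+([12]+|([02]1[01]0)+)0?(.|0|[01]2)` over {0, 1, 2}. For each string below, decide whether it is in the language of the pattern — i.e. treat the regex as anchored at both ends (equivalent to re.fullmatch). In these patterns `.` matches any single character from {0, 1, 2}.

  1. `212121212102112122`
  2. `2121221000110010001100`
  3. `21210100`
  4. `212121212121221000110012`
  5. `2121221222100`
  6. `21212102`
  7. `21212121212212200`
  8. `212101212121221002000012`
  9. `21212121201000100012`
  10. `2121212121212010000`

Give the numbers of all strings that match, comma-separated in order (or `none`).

1 → no match
2 → match
3. `21210100` → no match
4 → match
5 → match
6. `21212102` → match
7 → match
8 → no match
9 → match
10 → match

2, 4, 5, 6, 7, 9, 10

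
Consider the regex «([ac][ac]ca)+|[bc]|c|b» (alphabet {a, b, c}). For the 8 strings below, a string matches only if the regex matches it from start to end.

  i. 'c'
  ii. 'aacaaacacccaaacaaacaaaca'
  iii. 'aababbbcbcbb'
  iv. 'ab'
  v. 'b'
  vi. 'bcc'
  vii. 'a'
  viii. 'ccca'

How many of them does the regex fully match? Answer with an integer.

4

i → match
ii → match
iii → no match
iv → no match
v → match
vi → no match
vii → no match
viii → match
Total matched: 4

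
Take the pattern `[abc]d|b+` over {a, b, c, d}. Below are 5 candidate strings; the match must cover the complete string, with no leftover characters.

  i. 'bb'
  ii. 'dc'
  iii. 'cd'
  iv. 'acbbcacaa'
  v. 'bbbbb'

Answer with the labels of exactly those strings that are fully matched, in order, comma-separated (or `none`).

i → match
ii → no match
iii → match
iv → no match
v → match

i, iii, v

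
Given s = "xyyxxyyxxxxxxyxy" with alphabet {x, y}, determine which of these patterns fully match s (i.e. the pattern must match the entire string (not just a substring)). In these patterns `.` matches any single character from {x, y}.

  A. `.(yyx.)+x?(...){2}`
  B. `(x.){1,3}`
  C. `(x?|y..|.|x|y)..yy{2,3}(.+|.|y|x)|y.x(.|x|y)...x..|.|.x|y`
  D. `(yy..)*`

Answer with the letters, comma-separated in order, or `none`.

A → match
B → no match
C → no match
D → no match

A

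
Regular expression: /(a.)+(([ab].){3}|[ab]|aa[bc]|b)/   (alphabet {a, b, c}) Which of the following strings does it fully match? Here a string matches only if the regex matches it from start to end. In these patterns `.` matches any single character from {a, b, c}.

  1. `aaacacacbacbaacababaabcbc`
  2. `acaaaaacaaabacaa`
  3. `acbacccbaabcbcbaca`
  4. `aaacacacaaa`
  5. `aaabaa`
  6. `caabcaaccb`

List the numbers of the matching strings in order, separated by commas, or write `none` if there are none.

1 → no match
2 → match
3 → no match
4 → match
5 → no match
6 → no match — must start with `a`

2, 4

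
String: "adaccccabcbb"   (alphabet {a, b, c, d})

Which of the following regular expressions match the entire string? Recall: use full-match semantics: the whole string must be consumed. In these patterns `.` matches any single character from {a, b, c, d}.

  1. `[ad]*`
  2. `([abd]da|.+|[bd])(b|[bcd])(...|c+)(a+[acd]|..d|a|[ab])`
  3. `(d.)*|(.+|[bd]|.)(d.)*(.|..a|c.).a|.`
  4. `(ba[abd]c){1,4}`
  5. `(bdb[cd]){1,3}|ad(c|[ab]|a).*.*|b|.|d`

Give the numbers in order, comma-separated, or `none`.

5

1 → no match
2 → no match
3 → no match
4 → no match — must start with "ba"
5 → match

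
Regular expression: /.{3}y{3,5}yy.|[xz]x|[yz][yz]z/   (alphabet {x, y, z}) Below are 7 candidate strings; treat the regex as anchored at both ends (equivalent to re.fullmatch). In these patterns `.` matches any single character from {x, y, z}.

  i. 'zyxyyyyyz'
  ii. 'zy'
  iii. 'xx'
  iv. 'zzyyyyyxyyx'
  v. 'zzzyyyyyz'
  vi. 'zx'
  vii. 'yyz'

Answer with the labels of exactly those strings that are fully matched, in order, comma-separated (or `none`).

i. 'zyxyyyyyz' → match
ii. 'zy' → no match
iii. 'xx' → match
iv. 'zzyyyyyxyyx' → no match
v. 'zzzyyyyyz' → match
vi. 'zx' → match
vii. 'yyz' → match

i, iii, v, vi, vii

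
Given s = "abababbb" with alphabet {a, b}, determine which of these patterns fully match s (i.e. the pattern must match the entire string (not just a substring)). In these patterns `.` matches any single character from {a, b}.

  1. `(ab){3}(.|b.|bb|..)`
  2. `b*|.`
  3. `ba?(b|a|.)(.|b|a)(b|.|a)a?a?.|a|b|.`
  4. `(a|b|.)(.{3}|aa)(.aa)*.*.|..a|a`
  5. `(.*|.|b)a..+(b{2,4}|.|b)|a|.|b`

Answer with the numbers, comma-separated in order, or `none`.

1, 4, 5

1 → match
2 → no match
3 → no match
4 → match
5 → match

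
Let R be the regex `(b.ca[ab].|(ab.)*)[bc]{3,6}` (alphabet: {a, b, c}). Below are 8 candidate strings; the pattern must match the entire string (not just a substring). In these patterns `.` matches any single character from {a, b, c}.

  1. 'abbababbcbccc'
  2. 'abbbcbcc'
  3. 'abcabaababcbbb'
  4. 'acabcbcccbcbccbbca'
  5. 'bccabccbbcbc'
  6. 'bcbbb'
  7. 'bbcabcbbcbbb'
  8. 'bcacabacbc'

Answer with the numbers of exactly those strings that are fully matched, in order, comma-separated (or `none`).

2, 3, 5, 6, 7

1 → no match
2 → match
3 → match
4 → no match
5 → match
6 → match
7 → match
8 → no match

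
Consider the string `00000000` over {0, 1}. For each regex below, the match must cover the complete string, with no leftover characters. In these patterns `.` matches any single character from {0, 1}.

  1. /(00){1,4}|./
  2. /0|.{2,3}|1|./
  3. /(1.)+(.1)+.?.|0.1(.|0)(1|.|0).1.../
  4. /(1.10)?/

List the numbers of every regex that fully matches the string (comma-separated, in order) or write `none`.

1 → match
2 → no match
3 → no match
4 → no match

1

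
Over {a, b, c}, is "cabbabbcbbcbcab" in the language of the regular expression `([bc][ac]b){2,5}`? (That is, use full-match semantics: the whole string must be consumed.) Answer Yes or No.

Yes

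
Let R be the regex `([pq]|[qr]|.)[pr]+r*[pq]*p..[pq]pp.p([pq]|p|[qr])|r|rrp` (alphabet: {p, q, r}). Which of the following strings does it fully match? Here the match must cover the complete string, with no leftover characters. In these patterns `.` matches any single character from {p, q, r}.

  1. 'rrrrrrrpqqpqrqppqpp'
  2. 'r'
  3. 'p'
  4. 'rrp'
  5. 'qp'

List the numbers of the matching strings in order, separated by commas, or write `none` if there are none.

1, 2, 4

1 → match
2 → match
3 → no match
4 → match
5 → no match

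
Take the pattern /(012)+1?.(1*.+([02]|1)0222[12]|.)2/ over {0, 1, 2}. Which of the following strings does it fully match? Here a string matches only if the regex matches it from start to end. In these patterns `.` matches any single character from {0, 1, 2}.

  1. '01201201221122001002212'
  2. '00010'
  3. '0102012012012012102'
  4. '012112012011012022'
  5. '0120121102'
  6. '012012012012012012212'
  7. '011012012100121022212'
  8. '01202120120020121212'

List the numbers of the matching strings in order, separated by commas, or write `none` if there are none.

5, 6

1 → no match
2 → no match — must start with '012'
3 → no match — must start with '012'
4 → no match
5 → match
6 → match
7 → no match — must start with '012'
8 → no match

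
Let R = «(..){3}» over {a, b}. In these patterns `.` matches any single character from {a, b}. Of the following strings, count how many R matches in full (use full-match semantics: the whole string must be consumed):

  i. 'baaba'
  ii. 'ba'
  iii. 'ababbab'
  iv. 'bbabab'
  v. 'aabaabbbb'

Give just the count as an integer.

i → no match
ii → no match
iii → no match
iv → match
v → no match
Total matched: 1

1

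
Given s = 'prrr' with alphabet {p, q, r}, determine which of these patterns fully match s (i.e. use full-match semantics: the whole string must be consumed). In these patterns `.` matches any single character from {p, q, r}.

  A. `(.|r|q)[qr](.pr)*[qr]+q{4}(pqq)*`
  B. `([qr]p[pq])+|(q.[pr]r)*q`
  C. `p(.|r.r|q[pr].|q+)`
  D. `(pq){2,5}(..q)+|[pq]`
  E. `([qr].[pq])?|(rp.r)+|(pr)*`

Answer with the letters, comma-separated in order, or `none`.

A → no match
B → no match
C → match
D → no match
E → no match

C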